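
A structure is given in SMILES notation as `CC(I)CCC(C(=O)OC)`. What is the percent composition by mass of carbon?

32.83%

Atom tally by fragment:
  CH3 → C:1 H:3
  CH(I) → C:1 H:1 I:1
  CH2 → C:1 H:2
  CH2 → C:1 H:2
  CH2COOCH3 → C:3 H:5 O:2
Element totals:
  C: 7
  H: 13
  I: 1
  O: 2
Molecular formula: C7H13IO2.
Molar mass = 256.083 g/mol.
Mass from C: 7 × 12.011 = 84.077 g/mol.
%C = 84.077 / 256.083 × 100 = 32.83%.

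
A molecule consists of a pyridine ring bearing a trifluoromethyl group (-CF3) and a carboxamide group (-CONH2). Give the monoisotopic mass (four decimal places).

Atom tally by fragment:
  pyridine ring core → C:5 H:5 N:1
  (− 2 ring H displaced by substituents)
  + CF3 → C:1 F:3
  + CONH2 → C:1 H:2 O:1 N:1
Element totals:
  C: 7
  H: 5
  F: 3
  N: 2
  O: 1
Molecular formula: C7H5F3N2O.
  M = 7(12.0) + 5(1.007825) + 3(18.998403) + 2(14.003074) + 15.994915
    = 84.000000 + 5.039125 + 56.995209 + 28.006148 + 15.994915 = 190.035397

190.0354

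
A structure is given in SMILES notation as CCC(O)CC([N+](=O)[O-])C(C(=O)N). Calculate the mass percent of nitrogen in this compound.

14.73%

Atom tally by fragment:
  CH3 → C:1 H:3
  CH2 → C:1 H:2
  CH(OH) → C:1 H:2 O:1
  CH2 → C:1 H:2
  CH(NO2) → C:1 H:1 N:1 O:2
  CH2CONH2 → C:2 H:4 O:1 N:1
Element totals:
  C: 7
  H: 14
  N: 2
  O: 4
Molecular formula: C7H14N2O4.
Molar mass = 190.199 g/mol.
Mass from N: 2 × 14.007 = 28.014 g/mol.
%N = 28.014 / 190.199 × 100 = 14.73%.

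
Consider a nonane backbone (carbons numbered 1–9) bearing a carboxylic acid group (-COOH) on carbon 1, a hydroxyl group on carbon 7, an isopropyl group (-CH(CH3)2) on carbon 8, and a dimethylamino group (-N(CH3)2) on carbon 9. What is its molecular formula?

Atom tally by fragment:
  HOOCCH2 → C:2 H:3 O:2
  CH2 → C:1 H:2
  CH2 → C:1 H:2
  CH2 → C:1 H:2
  CH2 → C:1 H:2
  CH2 → C:1 H:2
  CH(OH) → C:1 H:2 O:1
  CH(CH(CH3)2) → C:4 H:8
  CH2N(CH3)2 → C:3 H:8 N:1
Element totals:
  C: 15
  H: 31
  N: 1
  O: 3

C15H31NO3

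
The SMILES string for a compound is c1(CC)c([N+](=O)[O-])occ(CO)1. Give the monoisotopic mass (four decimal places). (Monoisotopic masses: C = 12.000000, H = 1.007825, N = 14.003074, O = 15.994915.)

171.0532

Atom tally by fragment:
  furan ring core → C:4 H:4 O:1
  (− 3 ring H displaced by substituents)
  + C2H5 → C:2 H:5
  + NO2 → N:1 O:2
  + CH2OH → C:1 H:3 O:1
Element totals:
  C: 7
  H: 9
  N: 1
  O: 4
Molecular formula: C7H9NO4.
  M = 7(12.0) + 9(1.007825) + 14.003074 + 4(15.994915)
    = 84.000000 + 9.070425 + 14.003074 + 63.979660 = 171.053159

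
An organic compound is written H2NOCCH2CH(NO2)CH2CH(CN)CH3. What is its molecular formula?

Atom tally by fragment:
  H2NOCCH2 → C:2 H:4 O:1 N:1
  CH(NO2) → C:1 H:1 N:1 O:2
  CH2 → C:1 H:2
  CH(CN) → C:2 H:1 N:1
  CH3 → C:1 H:3
Element totals:
  C: 7
  H: 11
  N: 3
  O: 3

C7H11N3O3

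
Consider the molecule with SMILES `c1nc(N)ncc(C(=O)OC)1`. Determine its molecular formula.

Atom tally by fragment:
  pyrimidine ring core → C:4 H:4 N:2
  (− 2 ring H displaced by substituents)
  + NH2 → N:1 H:2
  + COOCH3 → C:2 H:3 O:2
Element totals:
  C: 6
  H: 7
  N: 3
  O: 2

C6H7N3O2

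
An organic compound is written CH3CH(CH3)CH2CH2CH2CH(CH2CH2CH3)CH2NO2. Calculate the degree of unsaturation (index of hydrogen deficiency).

Element totals:
  C: 11
  H: 23
  N: 1
  O: 2
Molecular formula: C11H23NO2.
DoU = (2C + 2 + N − H − X) / 2 = (2·11 + 2 + 1 − 23 − 0) / 2 = 1.

1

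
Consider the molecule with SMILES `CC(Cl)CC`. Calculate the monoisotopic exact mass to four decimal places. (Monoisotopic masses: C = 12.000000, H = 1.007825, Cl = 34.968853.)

92.0393

Atom tally by fragment:
  CH3 → C:1 H:3
  CH(Cl) → C:1 H:1 Cl:1
  CH2 → C:1 H:2
  CH3 → C:1 H:3
Element totals:
  C: 4
  H: 9
  Cl: 1
Molecular formula: C4H9Cl.
  M = 4(12.0) + 9(1.007825) + 34.968853
    = 48.000000 + 9.070425 + 34.968853 = 92.039278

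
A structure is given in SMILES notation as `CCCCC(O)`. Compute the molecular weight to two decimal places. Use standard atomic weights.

88.15 g/mol

Atom tally by fragment:
  CH3 → C:1 H:3
  CH2 → C:1 H:2
  CH2 → C:1 H:2
  CH2 → C:1 H:2
  CH2OH → C:1 H:3 O:1
Element totals:
  C: 5
  H: 12
  O: 1
Molecular formula: C5H12O.
  M = 5(12.011) + 12(1.008) + 15.999
    = 60.055 + 12.096 + 15.999 = 88.150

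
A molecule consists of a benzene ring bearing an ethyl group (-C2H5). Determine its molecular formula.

Atom tally by fragment:
  benzene ring core → C:6 H:6
  (− 1 ring H displaced by substituents)
  + C2H5 → C:2 H:5
Element totals:
  C: 8
  H: 10

C8H10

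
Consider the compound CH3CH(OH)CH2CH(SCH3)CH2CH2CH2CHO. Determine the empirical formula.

C9H18O2S

Atom tally by fragment:
  CH3 → C:1 H:3
  CH(OH) → C:1 H:2 O:1
  CH2 → C:1 H:2
  CH(SCH3) → C:2 H:4 S:1
  CH2 → C:1 H:2
  CH2 → C:1 H:2
  CH2CHO → C:2 H:3 O:1
Element totals:
  C: 9
  H: 18
  O: 2
  S: 1
Molecular formula: C9H18O2S.
gcd of subscripts (9, 18, 2, 1) = 1, so the empirical formula equals the molecular formula.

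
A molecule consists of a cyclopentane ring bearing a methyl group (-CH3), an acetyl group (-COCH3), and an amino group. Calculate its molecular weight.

141.21 g/mol

Atom tally by fragment:
  cyclopentane ring core → C:5 H:10
  (− 3 ring H displaced by substituents)
  + CH3 → C:1 H:3
  + COCH3 → C:2 H:3 O:1
  + NH2 → N:1 H:2
Element totals:
  C: 8
  H: 15
  N: 1
  O: 1
Molecular formula: C8H15NO.
  M = 8(12.011) + 15(1.008) + 14.007 + 15.999
    = 96.088 + 15.120 + 14.007 + 15.999 = 141.214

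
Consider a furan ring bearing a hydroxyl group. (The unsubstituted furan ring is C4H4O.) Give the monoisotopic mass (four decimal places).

84.0211

Atom tally by fragment:
  furan ring core → C:4 H:4 O:1
  (− 1 ring H displaced by substituents)
  + OH → O:1 H:1
Element totals:
  C: 4
  H: 4
  O: 2
Molecular formula: C4H4O2.
  M = 4(12.0) + 4(1.007825) + 2(15.994915)
    = 48.000000 + 4.031300 + 31.989830 = 84.021130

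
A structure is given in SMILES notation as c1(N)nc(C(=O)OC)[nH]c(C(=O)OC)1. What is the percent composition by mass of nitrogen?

Atom tally by fragment:
  imidazole ring core → C:3 H:4 N:2
  (− 3 ring H displaced by substituents)
  + NH2 → N:1 H:2
  + COOCH3 → C:2 H:3 O:2
  + COOCH3 → C:2 H:3 O:2
Element totals:
  C: 7
  H: 9
  N: 3
  O: 4
Molecular formula: C7H9N3O4.
Molar mass = 199.166 g/mol.
Mass from N: 3 × 14.007 = 42.021 g/mol.
%N = 42.021 / 199.166 × 100 = 21.10%.

21.10%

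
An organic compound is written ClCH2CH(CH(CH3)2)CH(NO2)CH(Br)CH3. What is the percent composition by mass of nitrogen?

Element totals:
  C: 8
  H: 15
  Br: 1
  Cl: 1
  N: 1
  O: 2
Molecular formula: C8H15BrClNO2.
Molar mass = 272.567 g/mol.
Mass from N: 1 × 14.007 = 14.007 g/mol.
%N = 14.007 / 272.567 × 100 = 5.14%.

5.14%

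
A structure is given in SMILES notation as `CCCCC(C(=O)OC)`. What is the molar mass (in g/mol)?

Atom tally by fragment:
  CH3 → C:1 H:3
  CH2 → C:1 H:2
  CH2 → C:1 H:2
  CH2 → C:1 H:2
  CH2COOCH3 → C:3 H:5 O:2
Element totals:
  C: 7
  H: 14
  O: 2
Molecular formula: C7H14O2.
  M = 7(12.011) + 14(1.008) + 2(15.999)
    = 84.077 + 14.112 + 31.998 = 130.187

130.19 g/mol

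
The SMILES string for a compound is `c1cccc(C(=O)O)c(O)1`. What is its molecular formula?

Atom tally by fragment:
  benzene ring core → C:6 H:6
  (− 2 ring H displaced by substituents)
  + COOH → C:1 H:1 O:2
  + OH → O:1 H:1
Element totals:
  C: 7
  H: 6
  O: 3

C7H6O3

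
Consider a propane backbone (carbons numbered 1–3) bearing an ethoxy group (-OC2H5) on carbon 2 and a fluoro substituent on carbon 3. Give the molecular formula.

Atom tally by fragment:
  CH3 → C:1 H:3
  CH(OC2H5) → C:3 H:6 O:1
  CH2F → C:1 H:2 F:1
Element totals:
  C: 5
  H: 11
  F: 1
  O: 1

C5H11FO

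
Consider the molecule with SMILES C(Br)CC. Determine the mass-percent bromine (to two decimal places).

64.97%

Atom tally by fragment:
  BrCH2 → C:1 H:2 Br:1
  CH2 → C:1 H:2
  CH3 → C:1 H:3
Element totals:
  C: 3
  H: 7
  Br: 1
Molecular formula: C3H7Br.
Molar mass = 122.993 g/mol.
Mass from Br: 1 × 79.904 = 79.904 g/mol.
%Br = 79.904 / 122.993 × 100 = 64.97%.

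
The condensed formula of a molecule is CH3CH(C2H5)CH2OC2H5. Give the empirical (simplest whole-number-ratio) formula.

C7H16O

Atom tally by fragment:
  CH3 → C:1 H:3
  CH(C2H5) → C:3 H:6
  CH2OC2H5 → C:3 H:7 O:1
Element totals:
  C: 7
  H: 16
  O: 1
Molecular formula: C7H16O.
gcd of subscripts (7, 16, 1) = 1, so the empirical formula equals the molecular formula.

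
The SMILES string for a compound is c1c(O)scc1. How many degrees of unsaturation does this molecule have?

Atom tally by fragment:
  thiophene ring core → C:4 H:4 S:1
  (− 1 ring H displaced by substituents)
  + OH → O:1 H:1
Element totals:
  C: 4
  H: 4
  O: 1
  S: 1
Molecular formula: C4H4OS.
DoU = (2C + 2 + N − H − X) / 2 = (2·4 + 2 + 0 − 4 − 0) / 2 = 3.

3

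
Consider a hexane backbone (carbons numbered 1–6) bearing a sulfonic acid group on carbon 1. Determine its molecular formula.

Atom tally by fragment:
  HO3SCH2 → C:1 H:3 S:1 O:3
  CH2 → C:1 H:2
  CH2 → C:1 H:2
  CH2 → C:1 H:2
  CH2 → C:1 H:2
  CH3 → C:1 H:3
Element totals:
  C: 6
  H: 14
  O: 3
  S: 1

C6H14O3S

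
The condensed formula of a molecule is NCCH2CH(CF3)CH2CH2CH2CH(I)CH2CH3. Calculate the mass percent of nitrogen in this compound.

4.20%

Element totals:
  C: 10
  H: 15
  F: 3
  I: 1
  N: 1
Molecular formula: C10H15F3IN.
Molar mass = 333.135 g/mol.
Mass from N: 1 × 14.007 = 14.007 g/mol.
%N = 14.007 / 333.135 × 100 = 4.20%.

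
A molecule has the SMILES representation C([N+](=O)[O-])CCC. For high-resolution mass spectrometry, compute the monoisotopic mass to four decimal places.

103.0633

Atom tally by fragment:
  O2NCH2 → C:1 H:2 N:1 O:2
  CH2 → C:1 H:2
  CH2 → C:1 H:2
  CH3 → C:1 H:3
Element totals:
  C: 4
  H: 9
  N: 1
  O: 2
Molecular formula: C4H9NO2.
  M = 4(12.0) + 9(1.007825) + 14.003074 + 2(15.994915)
    = 48.000000 + 9.070425 + 14.003074 + 31.989830 = 103.063329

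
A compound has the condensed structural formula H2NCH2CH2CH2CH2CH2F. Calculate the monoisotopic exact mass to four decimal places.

105.0954

Atom tally by fragment:
  H2NCH2 → C:1 H:4 N:1
  CH2 → C:1 H:2
  CH2 → C:1 H:2
  CH2 → C:1 H:2
  CH2F → C:1 H:2 F:1
Element totals:
  C: 5
  H: 12
  F: 1
  N: 1
Molecular formula: C5H12FN.
  M = 5(12.0) + 12(1.007825) + 18.998403 + 14.003074
    = 60.000000 + 12.093900 + 18.998403 + 14.003074 = 105.095377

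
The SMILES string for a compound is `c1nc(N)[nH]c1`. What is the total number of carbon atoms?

Atom tally by fragment:
  imidazole ring core → C:3 H:4 N:2
  (− 1 ring H displaced by substituents)
  + NH2 → N:1 H:2
Element totals:
  C: 3
  H: 5
  N: 3

3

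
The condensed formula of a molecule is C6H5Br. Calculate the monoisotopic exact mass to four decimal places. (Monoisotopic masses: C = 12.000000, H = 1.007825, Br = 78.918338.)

155.9575

Atom tally by fragment:
  benzene ring core → C:6 H:6
  (− 1 ring H displaced by substituents)
  + Br → Br:1
Element totals:
  C: 6
  H: 5
  Br: 1
Molecular formula: C6H5Br.
  M = 6(12.0) + 5(1.007825) + 78.918338
    = 72.000000 + 5.039125 + 78.918338 = 155.957463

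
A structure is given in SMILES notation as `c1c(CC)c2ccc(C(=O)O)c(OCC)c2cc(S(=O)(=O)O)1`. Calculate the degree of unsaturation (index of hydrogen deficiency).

Atom tally by fragment:
  naphthalene ring system core → C:10 H:8
  (− 4 ring H displaced by substituents)
  + C2H5 → C:2 H:5
  + COOH → C:1 H:1 O:2
  + OC2H5 → C:2 H:5 O:1
  + SO3H → S:1 O:3 H:1
Element totals:
  C: 15
  H: 16
  O: 6
  S: 1
Molecular formula: C15H16O6S.
DoU = (2C + 2 + N − H − X) / 2 = (2·15 + 2 + 0 − 16 − 0) / 2 = 8.

8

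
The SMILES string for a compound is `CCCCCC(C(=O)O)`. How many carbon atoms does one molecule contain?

Atom tally by fragment:
  CH3 → C:1 H:3
  CH2 → C:1 H:2
  CH2 → C:1 H:2
  CH2 → C:1 H:2
  CH2 → C:1 H:2
  CH2COOH → C:2 H:3 O:2
Element totals:
  C: 7
  H: 14
  O: 2

7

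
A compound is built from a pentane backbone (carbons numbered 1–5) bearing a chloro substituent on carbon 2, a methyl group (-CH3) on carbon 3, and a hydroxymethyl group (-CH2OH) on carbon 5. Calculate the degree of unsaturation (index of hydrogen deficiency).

Atom tally by fragment:
  CH3 → C:1 H:3
  CH(Cl) → C:1 H:1 Cl:1
  CH(CH3) → C:2 H:4
  CH2 → C:1 H:2
  CH2CH2OH → C:2 H:5 O:1
Element totals:
  C: 7
  H: 15
  Cl: 1
  O: 1
Molecular formula: C7H15ClO.
DoU = (2C + 2 + N − H − X) / 2 = (2·7 + 2 + 0 − 15 − 1) / 2 = 0.

0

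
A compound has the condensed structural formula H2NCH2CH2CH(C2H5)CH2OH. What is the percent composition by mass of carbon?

Atom tally by fragment:
  H2NCH2 → C:1 H:4 N:1
  CH2 → C:1 H:2
  CH(C2H5) → C:3 H:6
  CH2OH → C:1 H:3 O:1
Element totals:
  C: 6
  H: 15
  N: 1
  O: 1
Molecular formula: C6H15NO.
Molar mass = 117.192 g/mol.
Mass from C: 6 × 12.011 = 72.066 g/mol.
%C = 72.066 / 117.192 × 100 = 61.49%.

61.49%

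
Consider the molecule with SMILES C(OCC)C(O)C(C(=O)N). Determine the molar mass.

Atom tally by fragment:
  C2H5OCH2 → C:3 H:7 O:1
  CH(OH) → C:1 H:2 O:1
  CH2CONH2 → C:2 H:4 O:1 N:1
Element totals:
  C: 6
  H: 13
  N: 1
  O: 3
Molecular formula: C6H13NO3.
  M = 6(12.011) + 13(1.008) + 14.007 + 3(15.999)
    = 72.066 + 13.104 + 14.007 + 47.997 = 147.174

147.17 g/mol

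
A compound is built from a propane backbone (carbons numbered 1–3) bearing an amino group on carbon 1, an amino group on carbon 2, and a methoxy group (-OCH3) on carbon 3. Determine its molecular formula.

Atom tally by fragment:
  H2NCH2 → C:1 H:4 N:1
  CH(NH2) → C:1 H:3 N:1
  CH2OCH3 → C:2 H:5 O:1
Element totals:
  C: 4
  H: 12
  N: 2
  O: 1

C4H12N2O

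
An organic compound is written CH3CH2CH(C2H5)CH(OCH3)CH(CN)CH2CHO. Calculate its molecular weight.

197.28 g/mol

Element totals:
  C: 11
  H: 19
  N: 1
  O: 2
Molecular formula: C11H19NO2.
  M = 11(12.011) + 19(1.008) + 14.007 + 2(15.999)
    = 132.121 + 19.152 + 14.007 + 31.998 = 197.278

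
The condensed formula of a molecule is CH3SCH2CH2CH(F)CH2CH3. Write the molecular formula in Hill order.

C6H13FS

Element totals:
  C: 6
  H: 13
  F: 1
  S: 1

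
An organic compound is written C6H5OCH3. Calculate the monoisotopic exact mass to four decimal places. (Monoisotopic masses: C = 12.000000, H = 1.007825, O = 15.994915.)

108.0575

Element totals:
  C: 7
  H: 8
  O: 1
Molecular formula: C7H8O.
  M = 7(12.0) + 8(1.007825) + 15.994915
    = 84.000000 + 8.062600 + 15.994915 = 108.057515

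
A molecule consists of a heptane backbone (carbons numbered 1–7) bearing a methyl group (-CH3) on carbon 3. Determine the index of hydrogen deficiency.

Atom tally by fragment:
  CH3 → C:1 H:3
  CH2 → C:1 H:2
  CH(CH3) → C:2 H:4
  CH2 → C:1 H:2
  CH2 → C:1 H:2
  CH2 → C:1 H:2
  CH3 → C:1 H:3
Element totals:
  C: 8
  H: 18
Molecular formula: C8H18.
DoU = (2C + 2 + N − H − X) / 2 = (2·8 + 2 + 0 − 18 − 0) / 2 = 0.

0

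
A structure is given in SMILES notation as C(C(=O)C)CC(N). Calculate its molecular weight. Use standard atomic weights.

Atom tally by fragment:
  CH3COCH2 → C:3 H:5 O:1
  CH2 → C:1 H:2
  CH2NH2 → C:1 H:4 N:1
Element totals:
  C: 5
  H: 11
  N: 1
  O: 1
Molecular formula: C5H11NO.
  M = 5(12.011) + 11(1.008) + 14.007 + 15.999
    = 60.055 + 11.088 + 14.007 + 15.999 = 101.149

101.15 g/mol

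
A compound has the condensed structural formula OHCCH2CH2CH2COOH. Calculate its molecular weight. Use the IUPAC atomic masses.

116.12 g/mol

Element totals:
  C: 5
  H: 8
  O: 3
Molecular formula: C5H8O3.
  M = 5(12.011) + 8(1.008) + 3(15.999)
    = 60.055 + 8.064 + 47.997 = 116.116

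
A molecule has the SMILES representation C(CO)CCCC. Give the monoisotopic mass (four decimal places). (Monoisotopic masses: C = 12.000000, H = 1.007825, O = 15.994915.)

102.1045

Atom tally by fragment:
  HOCH2CH2 → C:2 H:5 O:1
  CH2 → C:1 H:2
  CH2 → C:1 H:2
  CH2 → C:1 H:2
  CH3 → C:1 H:3
Element totals:
  C: 6
  H: 14
  O: 1
Molecular formula: C6H14O.
  M = 6(12.0) + 14(1.007825) + 15.994915
    = 72.000000 + 14.109550 + 15.994915 = 102.104465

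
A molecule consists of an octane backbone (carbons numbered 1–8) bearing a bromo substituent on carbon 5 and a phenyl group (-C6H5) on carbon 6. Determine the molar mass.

Atom tally by fragment:
  CH3 → C:1 H:3
  CH2 → C:1 H:2
  CH2 → C:1 H:2
  CH2 → C:1 H:2
  CH(Br) → C:1 H:1 Br:1
  CH(C6H5) → C:7 H:6
  CH2 → C:1 H:2
  CH3 → C:1 H:3
Element totals:
  C: 14
  H: 21
  Br: 1
Molecular formula: C14H21Br.
  M = 14(12.011) + 21(1.008) + 79.904
    = 168.154 + 21.168 + 79.904 = 269.226

269.23 g/mol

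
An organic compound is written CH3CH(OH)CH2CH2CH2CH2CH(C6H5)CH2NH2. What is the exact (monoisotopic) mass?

Atom tally by fragment:
  CH3 → C:1 H:3
  CH(OH) → C:1 H:2 O:1
  CH2 → C:1 H:2
  CH2 → C:1 H:2
  CH2 → C:1 H:2
  CH2 → C:1 H:2
  CH(C6H5) → C:7 H:6
  CH2NH2 → C:1 H:4 N:1
Element totals:
  C: 14
  H: 23
  N: 1
  O: 1
Molecular formula: C14H23NO.
  M = 14(12.0) + 23(1.007825) + 14.003074 + 15.994915
    = 168.000000 + 23.179975 + 14.003074 + 15.994915 = 221.177964

221.1780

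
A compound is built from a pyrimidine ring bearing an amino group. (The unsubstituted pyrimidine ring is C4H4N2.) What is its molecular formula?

Atom tally by fragment:
  pyrimidine ring core → C:4 H:4 N:2
  (− 1 ring H displaced by substituents)
  + NH2 → N:1 H:2
Element totals:
  C: 4
  H: 5
  N: 3

C4H5N3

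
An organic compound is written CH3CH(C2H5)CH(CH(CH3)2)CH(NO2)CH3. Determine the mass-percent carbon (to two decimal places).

Atom tally by fragment:
  CH3 → C:1 H:3
  CH(C2H5) → C:3 H:6
  CH(CH(CH3)2) → C:4 H:8
  CH(NO2) → C:1 H:1 N:1 O:2
  CH3 → C:1 H:3
Element totals:
  C: 10
  H: 21
  N: 1
  O: 2
Molecular formula: C10H21NO2.
Molar mass = 187.283 g/mol.
Mass from C: 10 × 12.011 = 120.110 g/mol.
%C = 120.110 / 187.283 × 100 = 64.13%.

64.13%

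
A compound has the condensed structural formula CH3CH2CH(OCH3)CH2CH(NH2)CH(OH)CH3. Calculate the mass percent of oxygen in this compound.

19.84%

Element totals:
  C: 8
  H: 19
  N: 1
  O: 2
Molecular formula: C8H19NO2.
Molar mass = 161.245 g/mol.
Mass from O: 2 × 15.999 = 31.998 g/mol.
%O = 31.998 / 161.245 × 100 = 19.84%.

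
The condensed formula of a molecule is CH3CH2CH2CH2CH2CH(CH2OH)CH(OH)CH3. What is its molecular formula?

C9H20O2

Element totals:
  C: 9
  H: 20
  O: 2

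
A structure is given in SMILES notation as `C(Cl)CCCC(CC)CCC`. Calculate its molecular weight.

Atom tally by fragment:
  ClCH2 → C:1 H:2 Cl:1
  CH2 → C:1 H:2
  CH2 → C:1 H:2
  CH2 → C:1 H:2
  CH(C2H5) → C:3 H:6
  CH2 → C:1 H:2
  CH2 → C:1 H:2
  CH3 → C:1 H:3
Element totals:
  C: 10
  H: 21
  Cl: 1
Molecular formula: C10H21Cl.
  M = 10(12.011) + 21(1.008) + 35.45
    = 120.110 + 21.168 + 35.450 = 176.728

176.73 g/mol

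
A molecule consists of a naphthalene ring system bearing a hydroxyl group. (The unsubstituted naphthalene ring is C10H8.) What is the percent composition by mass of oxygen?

Atom tally by fragment:
  naphthalene ring system core → C:10 H:8
  (− 1 ring H displaced by substituents)
  + OH → O:1 H:1
Element totals:
  C: 10
  H: 8
  O: 1
Molecular formula: C10H8O.
Molar mass = 144.173 g/mol.
Mass from O: 1 × 15.999 = 15.999 g/mol.
%O = 15.999 / 144.173 × 100 = 11.10%.

11.10%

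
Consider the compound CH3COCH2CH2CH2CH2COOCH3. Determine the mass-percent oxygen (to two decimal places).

Atom tally by fragment:
  CH3COCH2 → C:3 H:5 O:1
  CH2 → C:1 H:2
  CH2 → C:1 H:2
  CH2COOCH3 → C:3 H:5 O:2
Element totals:
  C: 8
  H: 14
  O: 3
Molecular formula: C8H14O3.
Molar mass = 158.197 g/mol.
Mass from O: 3 × 15.999 = 47.997 g/mol.
%O = 47.997 / 158.197 × 100 = 30.34%.

30.34%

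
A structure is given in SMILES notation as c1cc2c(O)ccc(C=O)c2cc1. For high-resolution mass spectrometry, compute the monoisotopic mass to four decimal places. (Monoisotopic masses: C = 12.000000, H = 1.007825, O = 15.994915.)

172.0524

Atom tally by fragment:
  naphthalene ring system core → C:10 H:8
  (− 2 ring H displaced by substituents)
  + OH → O:1 H:1
  + CHO → C:1 H:1 O:1
Element totals:
  C: 11
  H: 8
  O: 2
Molecular formula: C11H8O2.
  M = 11(12.0) + 8(1.007825) + 2(15.994915)
    = 132.000000 + 8.062600 + 31.989830 = 172.052430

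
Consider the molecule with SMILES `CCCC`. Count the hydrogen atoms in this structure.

Atom tally by fragment:
  CH3 → C:1 H:3
  CH2 → C:1 H:2
  CH2 → C:1 H:2
  CH3 → C:1 H:3
Element totals:
  C: 4
  H: 10

10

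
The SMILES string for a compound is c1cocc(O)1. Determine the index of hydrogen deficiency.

Atom tally by fragment:
  furan ring core → C:4 H:4 O:1
  (− 1 ring H displaced by substituents)
  + OH → O:1 H:1
Element totals:
  C: 4
  H: 4
  O: 2
Molecular formula: C4H4O2.
DoU = (2C + 2 + N − H − X) / 2 = (2·4 + 2 + 0 − 4 − 0) / 2 = 3.

3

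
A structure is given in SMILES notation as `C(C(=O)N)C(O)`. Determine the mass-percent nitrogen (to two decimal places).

15.72%

Atom tally by fragment:
  H2NOCCH2 → C:2 H:4 O:1 N:1
  CH2OH → C:1 H:3 O:1
Element totals:
  C: 3
  H: 7
  N: 1
  O: 2
Molecular formula: C3H7NO2.
Molar mass = 89.094 g/mol.
Mass from N: 1 × 14.007 = 14.007 g/mol.
%N = 14.007 / 89.094 × 100 = 15.72%.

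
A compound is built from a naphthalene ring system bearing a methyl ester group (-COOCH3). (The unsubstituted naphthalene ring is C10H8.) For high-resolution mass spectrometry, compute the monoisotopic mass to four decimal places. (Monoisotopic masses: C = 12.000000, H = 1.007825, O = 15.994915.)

Atom tally by fragment:
  naphthalene ring system core → C:10 H:8
  (− 1 ring H displaced by substituents)
  + COOCH3 → C:2 H:3 O:2
Element totals:
  C: 12
  H: 10
  O: 2
Molecular formula: C12H10O2.
  M = 12(12.0) + 10(1.007825) + 2(15.994915)
    = 144.000000 + 10.078250 + 31.989830 = 186.068080

186.0681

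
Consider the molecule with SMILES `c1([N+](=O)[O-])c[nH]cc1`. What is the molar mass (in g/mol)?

112.09 g/mol

Atom tally by fragment:
  pyrrole ring core → C:4 H:5 N:1
  (− 1 ring H displaced by substituents)
  + NO2 → N:1 O:2
Element totals:
  C: 4
  H: 4
  N: 2
  O: 2
Molecular formula: C4H4N2O2.
  M = 4(12.011) + 4(1.008) + 2(14.007) + 2(15.999)
    = 48.044 + 4.032 + 28.014 + 31.998 = 112.088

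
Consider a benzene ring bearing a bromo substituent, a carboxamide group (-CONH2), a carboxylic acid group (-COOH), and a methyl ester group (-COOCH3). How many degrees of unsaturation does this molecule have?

7

Atom tally by fragment:
  benzene ring core → C:6 H:6
  (− 4 ring H displaced by substituents)
  + Br → Br:1
  + CONH2 → C:1 H:2 O:1 N:1
  + COOH → C:1 H:1 O:2
  + COOCH3 → C:2 H:3 O:2
Element totals:
  C: 10
  H: 8
  Br: 1
  N: 1
  O: 5
Molecular formula: C10H8BrNO5.
DoU = (2C + 2 + N − H − X) / 2 = (2·10 + 2 + 1 − 8 − 1) / 2 = 7.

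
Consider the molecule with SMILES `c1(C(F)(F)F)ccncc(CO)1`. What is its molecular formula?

C7H6F3NO

Atom tally by fragment:
  pyridine ring core → C:5 H:5 N:1
  (− 2 ring H displaced by substituents)
  + CF3 → C:1 F:3
  + CH2OH → C:1 H:3 O:1
Element totals:
  C: 7
  H: 6
  F: 3
  N: 1
  O: 1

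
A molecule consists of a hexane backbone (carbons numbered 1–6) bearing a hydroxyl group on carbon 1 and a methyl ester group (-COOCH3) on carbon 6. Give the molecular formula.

C8H16O3

Atom tally by fragment:
  HOCH2 → C:1 H:3 O:1
  CH2 → C:1 H:2
  CH2 → C:1 H:2
  CH2 → C:1 H:2
  CH2 → C:1 H:2
  CH2COOCH3 → C:3 H:5 O:2
Element totals:
  C: 8
  H: 16
  O: 3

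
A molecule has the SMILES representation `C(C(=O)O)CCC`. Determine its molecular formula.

Atom tally by fragment:
  HOOCCH2 → C:2 H:3 O:2
  CH2 → C:1 H:2
  CH2 → C:1 H:2
  CH3 → C:1 H:3
Element totals:
  C: 5
  H: 10
  O: 2

C5H10O2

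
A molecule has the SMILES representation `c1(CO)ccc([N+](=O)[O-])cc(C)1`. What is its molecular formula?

Atom tally by fragment:
  benzene ring core → C:6 H:6
  (− 3 ring H displaced by substituents)
  + CH2OH → C:1 H:3 O:1
  + NO2 → N:1 O:2
  + CH3 → C:1 H:3
Element totals:
  C: 8
  H: 9
  N: 1
  O: 3

C8H9NO3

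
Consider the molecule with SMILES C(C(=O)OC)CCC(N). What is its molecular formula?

C6H13NO2

Atom tally by fragment:
  CH3OOCCH2 → C:3 H:5 O:2
  CH2 → C:1 H:2
  CH2 → C:1 H:2
  CH2NH2 → C:1 H:4 N:1
Element totals:
  C: 6
  H: 13
  N: 1
  O: 2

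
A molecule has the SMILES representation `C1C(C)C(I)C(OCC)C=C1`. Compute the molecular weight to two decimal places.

Atom tally by fragment:
  cyclohexene ring core → C:6 H:10
  (− 3 ring H displaced by substituents)
  + CH3 → C:1 H:3
  + I → I:1
  + OC2H5 → C:2 H:5 O:1
Element totals:
  C: 9
  H: 15
  I: 1
  O: 1
Molecular formula: C9H15IO.
  M = 9(12.011) + 15(1.008) + 126.904 + 15.999
    = 108.099 + 15.120 + 126.904 + 15.999 = 266.122

266.12 g/mol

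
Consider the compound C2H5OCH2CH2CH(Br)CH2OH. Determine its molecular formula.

Atom tally by fragment:
  C2H5OCH2 → C:3 H:7 O:1
  CH2 → C:1 H:2
  CH(Br) → C:1 H:1 Br:1
  CH2OH → C:1 H:3 O:1
Element totals:
  C: 6
  H: 13
  Br: 1
  O: 2

C6H13BrO2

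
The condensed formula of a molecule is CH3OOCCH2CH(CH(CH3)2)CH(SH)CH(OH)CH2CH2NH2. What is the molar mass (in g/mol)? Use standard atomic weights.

249.37 g/mol

Element totals:
  C: 11
  H: 23
  N: 1
  O: 3
  S: 1
Molecular formula: C11H23NO3S.
  M = 11(12.011) + 23(1.008) + 14.007 + 3(15.999) + 32.06
    = 132.121 + 23.184 + 14.007 + 47.997 + 32.060 = 249.369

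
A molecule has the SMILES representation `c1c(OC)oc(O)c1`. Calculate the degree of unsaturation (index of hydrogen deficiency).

Atom tally by fragment:
  furan ring core → C:4 H:4 O:1
  (− 2 ring H displaced by substituents)
  + OCH3 → C:1 H:3 O:1
  + OH → O:1 H:1
Element totals:
  C: 5
  H: 6
  O: 3
Molecular formula: C5H6O3.
DoU = (2C + 2 + N − H − X) / 2 = (2·5 + 2 + 0 − 6 − 0) / 2 = 3.

3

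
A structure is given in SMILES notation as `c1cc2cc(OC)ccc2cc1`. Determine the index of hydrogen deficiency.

Atom tally by fragment:
  naphthalene ring system core → C:10 H:8
  (− 1 ring H displaced by substituents)
  + OCH3 → C:1 H:3 O:1
Element totals:
  C: 11
  H: 10
  O: 1
Molecular formula: C11H10O.
DoU = (2C + 2 + N − H − X) / 2 = (2·11 + 2 + 0 − 10 − 0) / 2 = 7.

7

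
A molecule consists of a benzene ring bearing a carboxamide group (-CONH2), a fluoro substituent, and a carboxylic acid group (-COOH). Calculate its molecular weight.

183.14 g/mol

Atom tally by fragment:
  benzene ring core → C:6 H:6
  (− 3 ring H displaced by substituents)
  + CONH2 → C:1 H:2 O:1 N:1
  + F → F:1
  + COOH → C:1 H:1 O:2
Element totals:
  C: 8
  H: 6
  F: 1
  N: 1
  O: 3
Molecular formula: C8H6FNO3.
  M = 8(12.011) + 6(1.008) + 18.998 + 14.007 + 3(15.999)
    = 96.088 + 6.048 + 18.998 + 14.007 + 47.997 = 183.138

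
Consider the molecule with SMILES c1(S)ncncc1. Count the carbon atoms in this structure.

4

Atom tally by fragment:
  pyrimidine ring core → C:4 H:4 N:2
  (− 1 ring H displaced by substituents)
  + SH → S:1 H:1
Element totals:
  C: 4
  H: 4
  N: 2
  S: 1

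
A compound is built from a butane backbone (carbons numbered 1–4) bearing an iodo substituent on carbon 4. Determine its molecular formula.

Atom tally by fragment:
  CH3 → C:1 H:3
  CH2 → C:1 H:2
  CH2 → C:1 H:2
  CH2I → C:1 H:2 I:1
Element totals:
  C: 4
  H: 9
  I: 1

C4H9I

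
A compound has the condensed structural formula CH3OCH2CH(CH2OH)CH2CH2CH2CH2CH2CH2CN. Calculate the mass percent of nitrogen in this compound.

7.03%

Atom tally by fragment:
  CH3OCH2 → C:2 H:5 O:1
  CH(CH2OH) → C:2 H:4 O:1
  CH2 → C:1 H:2
  CH2 → C:1 H:2
  CH2 → C:1 H:2
  CH2 → C:1 H:2
  CH2 → C:1 H:2
  CH2CN → C:2 H:2 N:1
Element totals:
  C: 11
  H: 21
  N: 1
  O: 2
Molecular formula: C11H21NO2.
Molar mass = 199.294 g/mol.
Mass from N: 1 × 14.007 = 14.007 g/mol.
%N = 14.007 / 199.294 × 100 = 7.03%.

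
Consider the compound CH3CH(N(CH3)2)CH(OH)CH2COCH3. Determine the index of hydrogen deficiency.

Element totals:
  C: 8
  H: 17
  N: 1
  O: 2
Molecular formula: C8H17NO2.
DoU = (2C + 2 + N − H − X) / 2 = (2·8 + 2 + 1 − 17 − 0) / 2 = 1.

1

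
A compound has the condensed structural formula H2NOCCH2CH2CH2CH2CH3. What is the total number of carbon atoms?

Element totals:
  C: 6
  H: 13
  N: 1
  O: 1

6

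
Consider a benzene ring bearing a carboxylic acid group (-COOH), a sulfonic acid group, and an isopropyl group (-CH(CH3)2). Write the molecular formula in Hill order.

Atom tally by fragment:
  benzene ring core → C:6 H:6
  (− 3 ring H displaced by substituents)
  + COOH → C:1 H:1 O:2
  + SO3H → S:1 O:3 H:1
  + CH(CH3)2 → C:3 H:7
Element totals:
  C: 10
  H: 12
  O: 5
  S: 1

C10H12O5S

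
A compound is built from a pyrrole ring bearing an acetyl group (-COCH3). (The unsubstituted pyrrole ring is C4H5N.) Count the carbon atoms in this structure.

6

Atom tally by fragment:
  pyrrole ring core → C:4 H:5 N:1
  (− 1 ring H displaced by substituents)
  + COCH3 → C:2 H:3 O:1
Element totals:
  C: 6
  H: 7
  N: 1
  O: 1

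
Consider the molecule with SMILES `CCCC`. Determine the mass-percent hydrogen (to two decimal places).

Atom tally by fragment:
  CH3 → C:1 H:3
  CH2 → C:1 H:2
  CH2 → C:1 H:2
  CH3 → C:1 H:3
Element totals:
  C: 4
  H: 10
Molecular formula: C4H10.
Molar mass = 58.124 g/mol.
Mass from H: 10 × 1.008 = 10.080 g/mol.
%H = 10.080 / 58.124 × 100 = 17.34%.

17.34%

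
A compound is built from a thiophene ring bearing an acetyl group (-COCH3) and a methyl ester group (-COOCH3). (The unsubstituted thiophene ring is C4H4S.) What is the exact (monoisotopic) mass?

Atom tally by fragment:
  thiophene ring core → C:4 H:4 S:1
  (− 2 ring H displaced by substituents)
  + COCH3 → C:2 H:3 O:1
  + COOCH3 → C:2 H:3 O:2
Element totals:
  C: 8
  H: 8
  O: 3
  S: 1
Molecular formula: C8H8O3S.
  M = 8(12.0) + 8(1.007825) + 3(15.994915) + 31.972071
    = 96.000000 + 8.062600 + 47.984745 + 31.972071 = 184.019416

184.0194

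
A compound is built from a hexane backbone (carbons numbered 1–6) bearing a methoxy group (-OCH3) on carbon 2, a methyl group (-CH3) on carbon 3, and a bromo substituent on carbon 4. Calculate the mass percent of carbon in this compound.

Atom tally by fragment:
  CH3 → C:1 H:3
  CH(OCH3) → C:2 H:4 O:1
  CH(CH3) → C:2 H:4
  CH(Br) → C:1 H:1 Br:1
  CH2 → C:1 H:2
  CH3 → C:1 H:3
Element totals:
  C: 8
  H: 17
  Br: 1
  O: 1
Molecular formula: C8H17BrO.
Molar mass = 209.127 g/mol.
Mass from C: 8 × 12.011 = 96.088 g/mol.
%C = 96.088 / 209.127 × 100 = 45.95%.

45.95%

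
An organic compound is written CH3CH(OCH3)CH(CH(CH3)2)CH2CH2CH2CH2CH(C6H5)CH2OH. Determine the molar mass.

292.46 g/mol

Atom tally by fragment:
  CH3 → C:1 H:3
  CH(OCH3) → C:2 H:4 O:1
  CH(CH(CH3)2) → C:4 H:8
  CH2 → C:1 H:2
  CH2 → C:1 H:2
  CH2 → C:1 H:2
  CH2 → C:1 H:2
  CH(C6H5) → C:7 H:6
  CH2OH → C:1 H:3 O:1
Element totals:
  C: 19
  H: 32
  O: 2
Molecular formula: C19H32O2.
  M = 19(12.011) + 32(1.008) + 2(15.999)
    = 228.209 + 32.256 + 31.998 = 292.463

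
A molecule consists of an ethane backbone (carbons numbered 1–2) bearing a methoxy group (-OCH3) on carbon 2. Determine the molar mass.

Atom tally by fragment:
  CH3 → C:1 H:3
  CH2OCH3 → C:2 H:5 O:1
Element totals:
  C: 3
  H: 8
  O: 1
Molecular formula: C3H8O.
  M = 3(12.011) + 8(1.008) + 15.999
    = 36.033 + 8.064 + 15.999 = 60.096

60.10 g/mol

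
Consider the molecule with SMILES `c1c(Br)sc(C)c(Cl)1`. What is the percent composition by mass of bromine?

Atom tally by fragment:
  thiophene ring core → C:4 H:4 S:1
  (− 3 ring H displaced by substituents)
  + Br → Br:1
  + CH3 → C:1 H:3
  + Cl → Cl:1
Element totals:
  C: 5
  H: 4
  Br: 1
  Cl: 1
  S: 1
Molecular formula: C5H4BrClS.
Molar mass = 211.501 g/mol.
Mass from Br: 1 × 79.904 = 79.904 g/mol.
%Br = 79.904 / 211.501 × 100 = 37.78%.

37.78%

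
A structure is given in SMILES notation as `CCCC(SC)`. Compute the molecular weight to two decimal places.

Atom tally by fragment:
  CH3 → C:1 H:3
  CH2 → C:1 H:2
  CH2 → C:1 H:2
  CH2SCH3 → C:2 H:5 S:1
Element totals:
  C: 5
  H: 12
  S: 1
Molecular formula: C5H12S.
  M = 5(12.011) + 12(1.008) + 32.06
    = 60.055 + 12.096 + 32.060 = 104.211

104.21 g/mol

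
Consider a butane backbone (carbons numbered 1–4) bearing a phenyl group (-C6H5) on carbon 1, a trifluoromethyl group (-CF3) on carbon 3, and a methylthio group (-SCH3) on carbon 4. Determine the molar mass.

248.31 g/mol

Atom tally by fragment:
  C6H5CH2 → C:7 H:7
  CH2 → C:1 H:2
  CH(CF3) → C:2 H:1 F:3
  CH2SCH3 → C:2 H:5 S:1
Element totals:
  C: 12
  H: 15
  F: 3
  S: 1
Molecular formula: C12H15F3S.
  M = 12(12.011) + 15(1.008) + 3(18.998) + 32.06
    = 144.132 + 15.120 + 56.994 + 32.060 = 248.306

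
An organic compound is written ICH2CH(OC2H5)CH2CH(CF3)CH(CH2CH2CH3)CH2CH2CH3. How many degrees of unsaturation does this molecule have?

Atom tally by fragment:
  ICH2 → C:1 H:2 I:1
  CH(OC2H5) → C:3 H:6 O:1
  CH2 → C:1 H:2
  CH(CF3) → C:2 H:1 F:3
  CH(CH2CH2CH3) → C:4 H:8
  CH2 → C:1 H:2
  CH2 → C:1 H:2
  CH3 → C:1 H:3
Element totals:
  C: 14
  H: 26
  F: 3
  I: 1
  O: 1
Molecular formula: C14H26F3IO.
DoU = (2C + 2 + N − H − X) / 2 = (2·14 + 2 + 0 − 26 − 4) / 2 = 0.

0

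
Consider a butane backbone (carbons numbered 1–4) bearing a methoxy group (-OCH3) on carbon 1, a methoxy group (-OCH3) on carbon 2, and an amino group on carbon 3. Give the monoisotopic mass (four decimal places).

Atom tally by fragment:
  CH3OCH2 → C:2 H:5 O:1
  CH(OCH3) → C:2 H:4 O:1
  CH(NH2) → C:1 H:3 N:1
  CH3 → C:1 H:3
Element totals:
  C: 6
  H: 15
  N: 1
  O: 2
Molecular formula: C6H15NO2.
  M = 6(12.0) + 15(1.007825) + 14.003074 + 2(15.994915)
    = 72.000000 + 15.117375 + 14.003074 + 31.989830 = 133.110279

133.1103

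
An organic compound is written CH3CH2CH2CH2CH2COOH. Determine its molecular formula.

Atom tally by fragment:
  CH3 → C:1 H:3
  CH2 → C:1 H:2
  CH2 → C:1 H:2
  CH2 → C:1 H:2
  CH2COOH → C:2 H:3 O:2
Element totals:
  C: 6
  H: 12
  O: 2

C6H12O2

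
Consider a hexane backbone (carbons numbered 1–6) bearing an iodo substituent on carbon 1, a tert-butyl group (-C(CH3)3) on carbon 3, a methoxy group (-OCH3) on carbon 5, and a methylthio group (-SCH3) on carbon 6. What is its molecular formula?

Atom tally by fragment:
  ICH2 → C:1 H:2 I:1
  CH2 → C:1 H:2
  CH(C(CH3)3) → C:5 H:10
  CH2 → C:1 H:2
  CH(OCH3) → C:2 H:4 O:1
  CH2SCH3 → C:2 H:5 S:1
Element totals:
  C: 12
  H: 25
  I: 1
  O: 1
  S: 1

C12H25IOS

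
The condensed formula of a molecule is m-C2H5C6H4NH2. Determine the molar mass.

121.18 g/mol

Atom tally by fragment:
  benzene ring core → C:6 H:6
  (− 2 ring H displaced by substituents)
  + C2H5 → C:2 H:5
  + NH2 → N:1 H:2
Element totals:
  C: 8
  H: 11
  N: 1
Molecular formula: C8H11N.
  M = 8(12.011) + 11(1.008) + 14.007
    = 96.088 + 11.088 + 14.007 = 121.183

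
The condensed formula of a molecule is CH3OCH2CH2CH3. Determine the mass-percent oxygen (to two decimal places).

Atom tally by fragment:
  CH3OCH2 → C:2 H:5 O:1
  CH2 → C:1 H:2
  CH3 → C:1 H:3
Element totals:
  C: 4
  H: 10
  O: 1
Molecular formula: C4H10O.
Molar mass = 74.123 g/mol.
Mass from O: 1 × 15.999 = 15.999 g/mol.
%O = 15.999 / 74.123 × 100 = 21.58%.

21.58%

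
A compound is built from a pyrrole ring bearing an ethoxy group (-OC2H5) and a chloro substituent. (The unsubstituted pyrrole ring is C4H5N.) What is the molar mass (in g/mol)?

Atom tally by fragment:
  pyrrole ring core → C:4 H:5 N:1
  (− 2 ring H displaced by substituents)
  + OC2H5 → C:2 H:5 O:1
  + Cl → Cl:1
Element totals:
  C: 6
  H: 8
  Cl: 1
  N: 1
  O: 1
Molecular formula: C6H8ClNO.
  M = 6(12.011) + 8(1.008) + 35.45 + 14.007 + 15.999
    = 72.066 + 8.064 + 35.450 + 14.007 + 15.999 = 145.586

145.59 g/mol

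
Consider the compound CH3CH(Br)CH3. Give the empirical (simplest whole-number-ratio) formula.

C3H7Br

Atom tally by fragment:
  CH3 → C:1 H:3
  CH(Br) → C:1 H:1 Br:1
  CH3 → C:1 H:3
Element totals:
  C: 3
  H: 7
  Br: 1
Molecular formula: C3H7Br.
gcd of subscripts (1, 3, 7) = 1, so the empirical formula equals the molecular formula.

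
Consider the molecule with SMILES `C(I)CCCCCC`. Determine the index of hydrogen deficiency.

0

Atom tally by fragment:
  ICH2 → C:1 H:2 I:1
  CH2 → C:1 H:2
  CH2 → C:1 H:2
  CH2 → C:1 H:2
  CH2 → C:1 H:2
  CH2 → C:1 H:2
  CH3 → C:1 H:3
Element totals:
  C: 7
  H: 15
  I: 1
Molecular formula: C7H15I.
DoU = (2C + 2 + N − H − X) / 2 = (2·7 + 2 + 0 − 15 − 1) / 2 = 0.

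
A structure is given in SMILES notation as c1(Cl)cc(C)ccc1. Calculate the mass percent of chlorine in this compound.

28.01%

Atom tally by fragment:
  benzene ring core → C:6 H:6
  (− 2 ring H displaced by substituents)
  + Cl → Cl:1
  + CH3 → C:1 H:3
Element totals:
  C: 7
  H: 7
  Cl: 1
Molecular formula: C7H7Cl.
Molar mass = 126.583 g/mol.
Mass from Cl: 1 × 35.45 = 35.450 g/mol.
%Cl = 35.450 / 126.583 × 100 = 28.01%.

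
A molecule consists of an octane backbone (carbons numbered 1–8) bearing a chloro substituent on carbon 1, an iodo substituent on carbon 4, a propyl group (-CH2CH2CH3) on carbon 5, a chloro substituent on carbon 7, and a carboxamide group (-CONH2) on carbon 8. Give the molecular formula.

C12H22Cl2INO

Atom tally by fragment:
  ClCH2 → C:1 H:2 Cl:1
  CH2 → C:1 H:2
  CH2 → C:1 H:2
  CH(I) → C:1 H:1 I:1
  CH(CH2CH2CH3) → C:4 H:8
  CH2 → C:1 H:2
  CH(Cl) → C:1 H:1 Cl:1
  CH2CONH2 → C:2 H:4 O:1 N:1
Element totals:
  C: 12
  H: 22
  Cl: 2
  I: 1
  N: 1
  O: 1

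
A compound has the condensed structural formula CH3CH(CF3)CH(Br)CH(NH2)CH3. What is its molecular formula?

C6H11BrF3N

Atom tally by fragment:
  CH3 → C:1 H:3
  CH(CF3) → C:2 H:1 F:3
  CH(Br) → C:1 H:1 Br:1
  CH(NH2) → C:1 H:3 N:1
  CH3 → C:1 H:3
Element totals:
  C: 6
  H: 11
  Br: 1
  F: 3
  N: 1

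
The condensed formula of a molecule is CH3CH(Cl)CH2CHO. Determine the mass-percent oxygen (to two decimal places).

Element totals:
  C: 4
  H: 7
  Cl: 1
  O: 1
Molecular formula: C4H7ClO.
Molar mass = 106.549 g/mol.
Mass from O: 1 × 15.999 = 15.999 g/mol.
%O = 15.999 / 106.549 × 100 = 15.02%.

15.02%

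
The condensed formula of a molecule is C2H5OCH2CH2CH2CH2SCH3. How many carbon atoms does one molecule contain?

Atom tally by fragment:
  C2H5OCH2 → C:3 H:7 O:1
  CH2 → C:1 H:2
  CH2 → C:1 H:2
  CH2SCH3 → C:2 H:5 S:1
Element totals:
  C: 7
  H: 16
  O: 1
  S: 1

7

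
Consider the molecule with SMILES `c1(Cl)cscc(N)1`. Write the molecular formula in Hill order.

Atom tally by fragment:
  thiophene ring core → C:4 H:4 S:1
  (− 2 ring H displaced by substituents)
  + Cl → Cl:1
  + NH2 → N:1 H:2
Element totals:
  C: 4
  H: 4
  Cl: 1
  N: 1
  S: 1

C4H4ClNS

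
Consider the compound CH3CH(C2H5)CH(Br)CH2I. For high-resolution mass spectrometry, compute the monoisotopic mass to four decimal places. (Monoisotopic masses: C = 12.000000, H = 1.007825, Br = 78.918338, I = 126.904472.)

Atom tally by fragment:
  CH3 → C:1 H:3
  CH(C2H5) → C:3 H:6
  CH(Br) → C:1 H:1 Br:1
  CH2I → C:1 H:2 I:1
Element totals:
  C: 6
  H: 12
  Br: 1
  I: 1
Molecular formula: C6H12BrI.
  M = 6(12.0) + 12(1.007825) + 78.918338 + 126.904472
    = 72.000000 + 12.093900 + 78.918338 + 126.904472 = 289.916710

289.9167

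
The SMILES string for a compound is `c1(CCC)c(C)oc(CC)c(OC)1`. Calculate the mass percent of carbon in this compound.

Atom tally by fragment:
  furan ring core → C:4 H:4 O:1
  (− 4 ring H displaced by substituents)
  + CH2CH2CH3 → C:3 H:7
  + CH3 → C:1 H:3
  + C2H5 → C:2 H:5
  + OCH3 → C:1 H:3 O:1
Element totals:
  C: 11
  H: 18
  O: 2
Molecular formula: C11H18O2.
Molar mass = 182.263 g/mol.
Mass from C: 11 × 12.011 = 132.121 g/mol.
%C = 132.121 / 182.263 × 100 = 72.49%.

72.49%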